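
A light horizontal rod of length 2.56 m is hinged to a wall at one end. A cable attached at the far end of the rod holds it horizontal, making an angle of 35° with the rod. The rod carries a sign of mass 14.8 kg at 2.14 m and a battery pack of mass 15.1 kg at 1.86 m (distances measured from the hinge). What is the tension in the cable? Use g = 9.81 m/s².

Sum moments about the hinge (the unknown hinge reaction has zero arm there).
Sign: 14.8 × 9.81 = 145.2 N down at 2.14 m → arm 2.14 m, τ = 145.2 × 2.14 = 310.7 N·m clockwise.
Battery pack: 15.1 × 9.81 = 148.1 N down at 1.86 m → arm 1.86 m, τ = 148.1 × 1.86 = 275.5 N·m clockwise.
Total clockwise load moment = 586.2 N·m.
The cable tension T acts at 2.56 m; only its component perpendicular to the rod, T sinθ, produces torque. sin 35° = 0.5736.
For rotational equilibrium, T × 2.56 × 0.5736 = 586.2, so T = 586.2 / 1.468 = 399 N.

T ≈ 399 N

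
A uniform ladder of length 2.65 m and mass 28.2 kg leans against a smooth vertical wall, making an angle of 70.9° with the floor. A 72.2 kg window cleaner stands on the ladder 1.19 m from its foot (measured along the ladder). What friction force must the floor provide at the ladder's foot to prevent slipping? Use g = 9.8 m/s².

Taking torques about the foot of the ladder:
Ladder weight 28.2×9.8 = 276.4 N acts at 1.325 m along the ladder; its horizontal arm is 1.325·cos70.9° = 0.4336 m → τ = 119.8 N·m clockwise.
Window cleaner: 72.2×9.8 = 707.6 N at 1.19 m → arm 0.3894 m → τ = 275.5 N·m clockwise.
Wall normal N acts horizontally at the top; its moment arm is the height L sinθ = 2.65·sin70.9° = 2.504 m, counterclockwise.
Setting net torque to zero: N × 2.504 = 395.3 → N = 158 N.
ΣFx = 0: friction at the foot balances the wall's push, so f = N_wall = 158 N.

f ≈ 158 N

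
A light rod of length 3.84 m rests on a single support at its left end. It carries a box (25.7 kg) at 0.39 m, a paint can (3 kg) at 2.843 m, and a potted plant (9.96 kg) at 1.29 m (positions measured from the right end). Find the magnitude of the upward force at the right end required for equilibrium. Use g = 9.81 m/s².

Take moments about the left end.
Box: 25.7 × 9.81 = 252.1 N down at 0.39 m → arm 3.45 m, τ = 252.1 × 3.45 = 869.7 N·m clockwise.
Paint can: 3 × 9.81 = 29.43 N down at 2.843 m → arm 0.997 m, τ = 29.43 × 0.997 = 29.34 N·m clockwise.
Potted plant: 9.96 × 9.81 = 97.71 N down at 1.29 m → arm 2.55 m, τ = 97.71 × 2.55 = 249.2 N·m clockwise.
Net moment of the loads = 1148 N·m clockwise.
The upward force F acts at the right end, arm 3.84 m, giving F × 3.84 counterclockwise.
For rotational equilibrium, F × 3.84 = 1148, so F = 1148 / 3.84 = 299 N.

F ≈ 299 N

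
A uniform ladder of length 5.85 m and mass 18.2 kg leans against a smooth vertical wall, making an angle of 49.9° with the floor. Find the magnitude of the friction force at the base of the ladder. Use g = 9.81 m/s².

f ≈ 75.2 N

Sum moments about the foot of the ladder (the floor normal and friction both act there and drop out).
Ladder weight 18.2×9.81 = 178.5 N acts at 2.925 m along the ladder; its horizontal arm is 2.925·cos49.9° = 1.884 m → τ = 336.3 N·m clockwise.
Wall normal N acts horizontally at the top; its moment arm is the height L sinθ = 5.85·sin49.9° = 4.475 m, counterclockwise.
For rotational equilibrium, N × 4.475 = 336.3, so N = 75.2 N.
ΣFx = 0: friction at the foot balances the wall's push, so f = N_wall = 75.2 N.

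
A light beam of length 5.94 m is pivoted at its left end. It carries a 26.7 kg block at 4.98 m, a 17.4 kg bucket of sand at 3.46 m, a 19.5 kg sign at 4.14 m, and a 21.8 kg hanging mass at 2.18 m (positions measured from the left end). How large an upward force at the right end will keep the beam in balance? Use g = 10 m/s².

Take moments about the left end.
Block: 26.7 × 10 = 267 N down at 4.98 m → arm 4.98 m, τ = 267 × 4.98 = 1330 N·m clockwise.
Bucket of sand: 17.4 × 10 = 174 N down at 3.46 m → arm 3.46 m, τ = 174 × 3.46 = 602 N·m clockwise.
Sign: 19.5 × 10 = 195 N down at 4.14 m → arm 4.14 m, τ = 195 × 4.14 = 807.3 N·m clockwise.
Hanging mass: 21.8 × 10 = 218 N down at 2.18 m → arm 2.18 m, τ = 218 × 2.18 = 475.2 N·m clockwise.
Net moment of the loads = 3214 N·m clockwise.
The upward force F acts at the right end, arm 5.94 m, giving F × 5.94 counterclockwise.
Στ = 0 ⇒ F × 5.94 = 3214 ⇒ F = 3214 / 5.94 = 541 N.

F ≈ 541 N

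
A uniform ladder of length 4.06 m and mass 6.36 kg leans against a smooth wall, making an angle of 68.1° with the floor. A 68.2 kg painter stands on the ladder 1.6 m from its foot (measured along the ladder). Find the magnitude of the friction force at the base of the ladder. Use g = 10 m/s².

About the foot of the ladder:
Ladder weight 6.36×10 = 63.6 N acts at 2.03 m along the ladder; its horizontal arm is 2.03·cos68.1° = 0.7572 m → τ = 48.16 N·m clockwise.
Painter: 68.2×10 = 682 N at 1.6 m → arm 0.5968 m → τ = 407 N·m clockwise.
Wall normal N acts horizontally at the top; its moment arm is the height L sinθ = 4.06·sin68.1° = 3.767 m, counterclockwise.
Στ = 0 ⇒ N × 3.767 = 455.2 ⇒ N = 121 N.
ΣFx = 0: friction at the foot balances the wall's push, so f = N_wall = 121 N.

f ≈ 121 N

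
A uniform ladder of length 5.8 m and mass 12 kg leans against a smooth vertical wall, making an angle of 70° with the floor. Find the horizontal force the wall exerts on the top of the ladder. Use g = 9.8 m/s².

About the foot of the ladder:
Ladder weight 12×9.8 = 117.6 N acts at 2.9 m along the ladder; its horizontal arm is 2.9·cos70° = 0.9919 m → τ = 116.6 N·m clockwise.
Wall normal N acts horizontally at the top; its moment arm is the height L sinθ = 5.8·sin70° = 5.45 m, counterclockwise.
Balancing moments: N × 5.45 = 116.6, giving N = 21.4 N.

N_wall ≈ 21.4 N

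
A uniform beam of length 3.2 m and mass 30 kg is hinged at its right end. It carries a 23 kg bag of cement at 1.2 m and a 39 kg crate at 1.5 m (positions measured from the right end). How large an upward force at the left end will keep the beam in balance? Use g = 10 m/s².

F ≈ 419 N

Sum moments about the right end (the unknown pivot reaction has zero arm there).
Beam weight: 30 × 10 = 300 N down at 1.6 m → arm 1.6 m, τ = 300 × 1.6 = 480 N·m counterclockwise.
Bag of cement: 23 × 10 = 230 N down at 1.2 m → arm 1.2 m, τ = 230 × 1.2 = 276 N·m counterclockwise.
Crate: 39 × 10 = 390 N down at 1.5 m → arm 1.5 m, τ = 390 × 1.5 = 585 N·m counterclockwise.
Net moment of the loads = 1341 N·m counterclockwise.
The upward force F acts at the left end, arm 3.2 m, giving F × 3.2 clockwise.
Setting net torque to zero: F × 3.2 = 1341 → F = 1341 / 3.2 = 419 N.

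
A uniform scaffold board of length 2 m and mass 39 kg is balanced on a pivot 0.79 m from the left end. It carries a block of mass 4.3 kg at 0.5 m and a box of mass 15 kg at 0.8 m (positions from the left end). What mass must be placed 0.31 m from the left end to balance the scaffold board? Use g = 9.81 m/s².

m ≈ 14.8 kg

Take moments about the pivot (at 0.79 m from the left end).
Beam weight: 39 × 9.81 = 382.6 N down at 1 m → arm 0.21 m, τ = 382.6 × 0.21 = 80.35 N·m clockwise.
Block: 4.3 × 9.81 = 42.18 N down at 0.5 m → arm 0.29 m, τ = 42.18 × 0.29 = 12.23 N·m counterclockwise.
Box: 15 × 9.81 = 147.2 N down at 0.8 m → arm 0.01 m, τ = 147.2 × 0.01 = 1.472 N·m clockwise.
Net moment of known loads = 69.59 N·m clockwise.
An unknown mass m at 0.31 m has arm 0.48 m; its moment is m·g·0.48 counterclockwise.
Balancing moments: m × 9.81 × 0.48 = 69.59, giving m = 69.59 / (9.81 × 0.48) = 14.8 kg.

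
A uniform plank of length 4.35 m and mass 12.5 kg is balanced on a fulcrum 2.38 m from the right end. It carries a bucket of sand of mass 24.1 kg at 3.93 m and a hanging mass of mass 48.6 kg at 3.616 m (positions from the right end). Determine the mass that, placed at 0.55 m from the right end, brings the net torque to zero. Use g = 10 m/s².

m ≈ 51.8 kg

Sum moments about the fulcrum (at 2.38 m from the right end) (the support reaction has zero arm there).
Beam weight: 12.5 × 10 = 125 N down at 2.175 m → arm 0.205 m, τ = 125 × 0.205 = 25.62 N·m clockwise.
Bucket of sand: 24.1 × 10 = 241 N down at 3.93 m → arm 1.55 m, τ = 241 × 1.55 = 373.6 N·m counterclockwise.
Hanging mass: 48.6 × 10 = 486 N down at 3.616 m → arm 1.236 m, τ = 486 × 1.236 = 600.7 N·m counterclockwise.
Net moment of known loads = 948.7 N·m counterclockwise.
An unknown mass m at 0.55 m has arm 1.83 m; its moment is m·g·1.83 clockwise.
Στ = 0 ⇒ m × 10 × 1.83 = 948.7 ⇒ m = 948.7 / (10 × 1.83) = 51.8 kg.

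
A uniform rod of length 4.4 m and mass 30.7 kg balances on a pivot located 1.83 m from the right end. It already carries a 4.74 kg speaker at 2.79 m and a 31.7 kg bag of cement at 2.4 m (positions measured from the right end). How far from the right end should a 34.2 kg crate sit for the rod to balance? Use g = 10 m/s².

x ≈ 0.836 m from the right end

Sum moments about the pivot (at 1.83 m from the right end) (the support reaction has zero arm there).
Beam weight: 30.7 × 10 = 307 N down at 2.2 m → arm 0.37 m, τ = 307 × 0.37 = 113.6 N·m counterclockwise.
Speaker: 4.74 × 10 = 47.4 N down at 2.79 m → arm 0.96 m, τ = 47.4 × 0.96 = 45.5 N·m counterclockwise.
Bag of cement: 31.7 × 10 = 317 N down at 2.4 m → arm 0.57 m, τ = 317 × 0.57 = 180.7 N·m counterclockwise.
Net moment of existing loads = 339.8 N·m counterclockwise.
The crate weighs 34.2 × 10 = 342 N and must supply an equal clockwise moment, so its lever arm about the pivot is 339.8 / 342 = 0.994 m.
That puts it at 1.83 − 0.994 = 0.836 m from the right end.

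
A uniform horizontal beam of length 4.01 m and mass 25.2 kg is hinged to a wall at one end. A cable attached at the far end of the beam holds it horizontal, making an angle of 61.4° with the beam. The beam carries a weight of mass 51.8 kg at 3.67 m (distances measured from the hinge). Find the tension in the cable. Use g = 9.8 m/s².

T ≈ 670 N

Taking torques about the hinge:
Beam weight: 25.2 × 9.8 = 247 N down at 2.005 m → arm 2.005 m, τ = 247 × 2.005 = 495.2 N·m clockwise.
Weight: 51.8 × 9.8 = 507.6 N down at 3.67 m → arm 3.67 m, τ = 507.6 × 3.67 = 1863 N·m clockwise.
Total clockwise load moment = 2358 N·m.
The cable tension T acts at 4.01 m; only its component perpendicular to the beam, T sinθ, produces torque. sin 61.4° = 0.878.
Setting net torque to zero: T × 4.01 × 0.878 = 2358 → T = 2358 / 3.521 = 670 N.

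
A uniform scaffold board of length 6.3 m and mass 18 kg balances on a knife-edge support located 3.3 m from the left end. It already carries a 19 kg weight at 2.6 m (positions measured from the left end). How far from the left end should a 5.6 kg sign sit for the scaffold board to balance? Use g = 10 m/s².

Sum moments about the knife-edge support (at 3.3 m from the left end) (the support reaction has zero arm there).
Beam weight: 18 × 10 = 180 N down at 3.15 m → arm 0.15 m, τ = 180 × 0.15 = 27 N·m counterclockwise.
Weight: 19 × 10 = 190 N down at 2.6 m → arm 0.7 m, τ = 190 × 0.7 = 133 N·m counterclockwise.
Net moment of existing loads = 160 N·m counterclockwise.
The sign weighs 5.6 × 10 = 56 N and must supply an equal clockwise moment, so its lever arm about the knife-edge support is 160 / 56 = 2.86 m.
That puts it at 3.3 + 2.86 = 6.16 m from the left end.

x ≈ 6.16 m from the left end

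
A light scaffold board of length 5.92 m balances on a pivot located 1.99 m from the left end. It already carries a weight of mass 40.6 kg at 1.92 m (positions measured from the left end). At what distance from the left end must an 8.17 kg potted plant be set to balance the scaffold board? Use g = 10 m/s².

About the pivot (at 1.99 m from the left end):
Weight: 40.6 × 10 = 406 N down at 1.92 m → arm 0.07 m, τ = 406 × 0.07 = 28.42 N·m counterclockwise.
Net moment of existing loads = 28.42 N·m counterclockwise.
The potted plant weighs 8.17 × 10 = 81.7 N and must supply an equal clockwise moment, so its lever arm about the pivot is 28.42 / 81.7 = 0.348 m.
That puts it at 1.99 + 0.348 = 2.34 m from the left end.

x ≈ 2.34 m from the left end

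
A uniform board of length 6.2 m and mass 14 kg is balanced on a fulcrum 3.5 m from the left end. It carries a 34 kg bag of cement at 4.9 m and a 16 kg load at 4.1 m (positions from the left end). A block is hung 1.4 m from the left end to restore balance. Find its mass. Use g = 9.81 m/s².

Choose the fulcrum (at 3.5 m from the left end) as the axis so the support reaction has zero arm there.
Beam weight: 14 × 9.81 = 137.3 N down at 3.1 m → arm 0.4 m, τ = 137.3 × 0.4 = 54.92 N·m counterclockwise.
Bag of cement: 34 × 9.81 = 333.5 N down at 4.9 m → arm 1.4 m, τ = 333.5 × 1.4 = 466.9 N·m clockwise.
Load: 16 × 9.81 = 157 N down at 4.1 m → arm 0.6 m, τ = 157 × 0.6 = 94.2 N·m clockwise.
Net moment of known loads = 506.2 N·m clockwise.
An unknown mass m at 1.4 m has arm 2.1 m; its moment is m·g·2.1 counterclockwise.
Setting net torque to zero: m × 9.81 × 2.1 = 506.2 → m = 506.2 / (9.81 × 2.1) = 24.6 kg.

m ≈ 24.6 kg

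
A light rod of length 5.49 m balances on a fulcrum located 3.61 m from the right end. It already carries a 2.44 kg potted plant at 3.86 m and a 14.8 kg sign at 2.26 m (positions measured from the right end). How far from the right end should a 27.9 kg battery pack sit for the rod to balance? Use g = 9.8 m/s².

Taking torques about the fulcrum (at 3.61 m from the right end):
Potted plant: 2.44 × 9.8 = 23.91 N down at 3.86 m → arm 0.25 m, τ = 23.91 × 0.25 = 5.978 N·m counterclockwise.
Sign: 14.8 × 9.8 = 145 N down at 2.26 m → arm 1.35 m, τ = 145 × 1.35 = 195.8 N·m clockwise.
Net moment of existing loads = 189.8 N·m clockwise.
The battery pack weighs 27.9 × 9.8 = 273.4 N and must supply an equal counterclockwise moment, so its lever arm about the fulcrum is 189.8 / 273.4 = 0.694 m.
That puts it at 3.61 + 0.694 = 4.3 m from the right end.

x ≈ 4.3 m from the right end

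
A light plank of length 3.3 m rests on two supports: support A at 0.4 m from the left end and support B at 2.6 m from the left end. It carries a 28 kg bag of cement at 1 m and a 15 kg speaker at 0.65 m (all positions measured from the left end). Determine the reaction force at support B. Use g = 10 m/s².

R_B ≈ 93.4 N

Take moments about support A.
Bag of cement: 28 × 10 = 280 N down at 1 m → arm 0.6 m, τ = 280 × 0.6 = 168 N·m clockwise.
Speaker: 15 × 10 = 150 N down at 0.65 m → arm 0.25 m, τ = 150 × 0.25 = 37.5 N·m clockwise.
Net load moment about support A = 205.5 N·m clockwise.
Reaction R at support B is upward at 2.6 m, arm 2.2 m → moment R × 2.2 counterclockwise.
Στ = 0 ⇒ R × 2.2 = 205.5 ⇒ R = 93.4 N.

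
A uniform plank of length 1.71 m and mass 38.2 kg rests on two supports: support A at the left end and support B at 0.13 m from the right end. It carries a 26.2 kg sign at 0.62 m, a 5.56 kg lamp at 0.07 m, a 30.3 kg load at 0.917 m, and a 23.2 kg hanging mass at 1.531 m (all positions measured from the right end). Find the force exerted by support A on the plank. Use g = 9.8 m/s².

R_A ≈ 599 N

Take moments about support B.
Beam weight: 38.2 × 9.8 = 374.4 N down at 0.855 m → arm 0.725 m, τ = 374.4 × 0.725 = 271.4 N·m counterclockwise.
Sign: 26.2 × 9.8 = 256.8 N down at 0.62 m → arm 0.49 m, τ = 256.8 × 0.49 = 125.8 N·m counterclockwise.
Lamp: 5.56 × 9.8 = 54.49 N down at 0.07 m → arm 0.06 m, τ = 54.49 × 0.06 = 3.269 N·m clockwise.
Load: 30.3 × 9.8 = 296.9 N down at 0.917 m → arm 0.787 m, τ = 296.9 × 0.787 = 233.7 N·m counterclockwise.
Hanging mass: 23.2 × 9.8 = 227.4 N down at 1.531 m → arm 1.401 m, τ = 227.4 × 1.401 = 318.6 N·m counterclockwise.
Net load moment about support B = 946.2 N·m counterclockwise.
Reaction R at support A is upward at 1.71 m, arm 1.58 m → moment R × 1.58 clockwise.
Στ = 0 ⇒ R × 1.58 = 946.2 ⇒ R = 599 N.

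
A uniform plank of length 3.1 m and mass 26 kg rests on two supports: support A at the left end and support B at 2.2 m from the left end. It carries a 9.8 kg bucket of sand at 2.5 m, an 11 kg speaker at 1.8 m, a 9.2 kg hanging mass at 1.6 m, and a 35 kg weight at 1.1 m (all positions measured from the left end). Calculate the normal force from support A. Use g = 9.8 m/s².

R_A ≈ 278 N

Taking torques about support B:
Beam weight: 26 × 9.8 = 254.8 N down at 1.55 m → arm 0.65 m, τ = 254.8 × 0.65 = 165.6 N·m counterclockwise.
Bucket of sand: 9.8 × 9.8 = 96.04 N down at 2.5 m → arm 0.3 m, τ = 96.04 × 0.3 = 28.81 N·m clockwise.
Speaker: 11 × 9.8 = 107.8 N down at 1.8 m → arm 0.4 m, τ = 107.8 × 0.4 = 43.12 N·m counterclockwise.
Hanging mass: 9.2 × 9.8 = 90.16 N down at 1.6 m → arm 0.6 m, τ = 90.16 × 0.6 = 54.1 N·m counterclockwise.
Weight: 35 × 9.8 = 343 N down at 1.1 m → arm 1.1 m, τ = 343 × 1.1 = 377.3 N·m counterclockwise.
Net load moment about support B = 611.3 N·m counterclockwise.
Reaction R at support A is upward at 0 m, arm 2.2 m → moment R × 2.2 clockwise.
For rotational equilibrium, R × 2.2 = 611.3, so R = 278 N.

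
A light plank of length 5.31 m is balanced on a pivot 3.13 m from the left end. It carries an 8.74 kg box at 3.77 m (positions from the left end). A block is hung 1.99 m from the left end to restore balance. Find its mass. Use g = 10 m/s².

m ≈ 4.91 kg

Choose the pivot (at 3.13 m from the left end) as the axis so the support reaction has zero arm there.
Box: 8.74 × 10 = 87.4 N down at 3.77 m → arm 0.64 m, τ = 87.4 × 0.64 = 55.94 N·m clockwise.
Net moment of known loads = 55.94 N·m clockwise.
An unknown mass m at 1.99 m has arm 1.14 m; its moment is m·g·1.14 counterclockwise.
Setting net torque to zero: m × 10 × 1.14 = 55.94 → m = 55.94 / (10 × 1.14) = 4.91 kg.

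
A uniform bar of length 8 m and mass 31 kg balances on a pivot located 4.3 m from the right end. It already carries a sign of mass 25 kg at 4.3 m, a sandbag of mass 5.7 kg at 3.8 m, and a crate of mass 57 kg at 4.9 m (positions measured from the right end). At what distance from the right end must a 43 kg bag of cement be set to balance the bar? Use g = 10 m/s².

x ≈ 3.79 m from the right end

About the pivot (at 4.3 m from the right end):
Beam weight: 31 × 10 = 310 N down at 4 m → arm 0.3 m, τ = 310 × 0.3 = 93 N·m clockwise.
Sign: acts at the pivot, moment arm 0 → no torque.
Sandbag: 5.7 × 10 = 57 N down at 3.8 m → arm 0.5 m, τ = 57 × 0.5 = 28.5 N·m clockwise.
Crate: 57 × 10 = 570 N down at 4.9 m → arm 0.6 m, τ = 570 × 0.6 = 342 N·m counterclockwise.
Net moment of existing loads = 220.5 N·m counterclockwise.
The bag of cement weighs 43 × 10 = 430 N and must supply an equal clockwise moment, so its lever arm about the pivot is 220.5 / 430 = 0.513 m.
That puts it at 4.3 − 0.513 = 3.79 m from the right end.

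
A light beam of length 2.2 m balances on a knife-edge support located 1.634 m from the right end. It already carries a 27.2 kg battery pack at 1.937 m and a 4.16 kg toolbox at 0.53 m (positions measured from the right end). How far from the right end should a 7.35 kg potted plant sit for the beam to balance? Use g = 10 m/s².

x ≈ 1.14 m from the right end

Choose the knife-edge support (at 1.634 m from the right end) as the axis so the support reaction has zero arm there.
Battery pack: 27.2 × 10 = 272 N down at 1.937 m → arm 0.303 m, τ = 272 × 0.303 = 82.42 N·m counterclockwise.
Toolbox: 4.16 × 10 = 41.6 N down at 0.53 m → arm 1.104 m, τ = 41.6 × 1.104 = 45.93 N·m clockwise.
Net moment of existing loads = 36.49 N·m counterclockwise.
The potted plant weighs 7.35 × 10 = 73.5 N and must supply an equal clockwise moment, so its lever arm about the knife-edge support is 36.49 / 73.5 = 0.496 m.
That puts it at 1.634 − 0.496 = 1.14 m from the right end.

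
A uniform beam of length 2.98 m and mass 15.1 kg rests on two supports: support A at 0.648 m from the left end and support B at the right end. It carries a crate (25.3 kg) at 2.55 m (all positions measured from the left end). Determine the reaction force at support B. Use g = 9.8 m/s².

Take moments about support A.
Beam weight: 15.1 × 9.8 = 148 N down at 1.49 m → arm 0.842 m, τ = 148 × 0.842 = 124.6 N·m clockwise.
Crate: 25.3 × 9.8 = 247.9 N down at 2.55 m → arm 1.902 m, τ = 247.9 × 1.902 = 471.5 N·m clockwise.
Net load moment about support A = 596.1 N·m clockwise.
Reaction R at support B is upward at 2.98 m, arm 2.332 m → moment R × 2.332 counterclockwise.
Balancing moments: R × 2.332 = 596.1, giving R = 256 N.

R_B ≈ 256 N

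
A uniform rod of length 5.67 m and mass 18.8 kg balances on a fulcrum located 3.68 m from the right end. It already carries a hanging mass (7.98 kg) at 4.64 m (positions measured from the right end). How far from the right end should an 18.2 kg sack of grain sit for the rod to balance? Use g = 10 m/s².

Taking torques about the fulcrum (at 3.68 m from the right end):
Beam weight: 18.8 × 10 = 188 N down at 2.835 m → arm 0.845 m, τ = 188 × 0.845 = 158.9 N·m clockwise.
Hanging mass: 7.98 × 10 = 79.8 N down at 4.64 m → arm 0.96 m, τ = 79.8 × 0.96 = 76.61 N·m counterclockwise.
Net moment of existing loads = 82.29 N·m clockwise.
The sack of grain weighs 18.2 × 10 = 182 N and must supply an equal counterclockwise moment, so its lever arm about the fulcrum is 82.29 / 182 = 0.452 m.
That puts it at 3.68 + 0.452 = 4.13 m from the right end.

x ≈ 4.13 m from the right end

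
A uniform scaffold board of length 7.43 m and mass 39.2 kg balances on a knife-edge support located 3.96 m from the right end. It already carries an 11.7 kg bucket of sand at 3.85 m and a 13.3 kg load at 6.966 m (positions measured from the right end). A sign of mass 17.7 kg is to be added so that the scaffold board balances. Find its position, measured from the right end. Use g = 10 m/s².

x ≈ 2.32 m from the right end

About the knife-edge support (at 3.96 m from the right end):
Beam weight: 39.2 × 10 = 392 N down at 3.715 m → arm 0.245 m, τ = 392 × 0.245 = 96.04 N·m clockwise.
Bucket of sand: 11.7 × 10 = 117 N down at 3.85 m → arm 0.11 m, τ = 117 × 0.11 = 12.87 N·m clockwise.
Load: 13.3 × 10 = 133 N down at 6.966 m → arm 3.006 m, τ = 133 × 3.006 = 399.8 N·m counterclockwise.
Net moment of existing loads = 290.9 N·m counterclockwise.
The sign weighs 17.7 × 10 = 177 N and must supply an equal clockwise moment, so its lever arm about the knife-edge support is 290.9 / 177 = 1.64 m.
That puts it at 3.96 − 1.64 = 2.32 m from the right end.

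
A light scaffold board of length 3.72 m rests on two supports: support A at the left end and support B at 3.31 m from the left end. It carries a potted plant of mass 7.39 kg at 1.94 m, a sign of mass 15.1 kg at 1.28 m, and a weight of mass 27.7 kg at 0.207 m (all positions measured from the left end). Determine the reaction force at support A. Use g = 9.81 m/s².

Taking torques about support B:
Potted plant: 7.39 × 9.81 = 72.5 N down at 1.94 m → arm 1.37 m, τ = 72.5 × 1.37 = 99.33 N·m counterclockwise.
Sign: 15.1 × 9.81 = 148.1 N down at 1.28 m → arm 2.03 m, τ = 148.1 × 2.03 = 300.6 N·m counterclockwise.
Weight: 27.7 × 9.81 = 271.7 N down at 0.207 m → arm 3.103 m, τ = 271.7 × 3.103 = 843.1 N·m counterclockwise.
Net load moment about support B = 1243 N·m counterclockwise.
Reaction R at support A is upward at 0 m, arm 3.31 m → moment R × 3.31 clockwise.
Setting net torque to zero: R × 3.31 = 1243 → R = 376 N.

R_A ≈ 376 N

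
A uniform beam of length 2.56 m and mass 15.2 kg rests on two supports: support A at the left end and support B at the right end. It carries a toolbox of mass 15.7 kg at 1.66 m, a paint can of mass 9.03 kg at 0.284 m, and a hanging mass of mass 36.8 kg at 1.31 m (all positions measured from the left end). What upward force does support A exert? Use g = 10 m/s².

R_A ≈ 391 N

Taking torques about support B:
Beam weight: 15.2 × 10 = 152 N down at 1.28 m → arm 1.28 m, τ = 152 × 1.28 = 194.6 N·m counterclockwise.
Toolbox: 15.7 × 10 = 157 N down at 1.66 m → arm 0.9 m, τ = 157 × 0.9 = 141.3 N·m counterclockwise.
Paint can: 9.03 × 10 = 90.3 N down at 0.284 m → arm 2.276 m, τ = 90.3 × 2.276 = 205.5 N·m counterclockwise.
Hanging mass: 36.8 × 10 = 368 N down at 1.31 m → arm 1.25 m, τ = 368 × 1.25 = 460 N·m counterclockwise.
Net load moment about support B = 1001 N·m counterclockwise.
Reaction R at support A is upward at 0 m, arm 2.56 m → moment R × 2.56 clockwise.
Balancing moments: R × 2.56 = 1001, giving R = 391 N.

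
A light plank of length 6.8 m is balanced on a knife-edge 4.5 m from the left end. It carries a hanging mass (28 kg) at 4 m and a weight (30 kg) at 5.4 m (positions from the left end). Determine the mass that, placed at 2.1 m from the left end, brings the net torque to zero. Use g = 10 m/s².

m ≈ 5.42 kg

Take moments about the knife-edge (at 4.5 m from the left end).
Hanging mass: 28 × 10 = 280 N down at 4 m → arm 0.5 m, τ = 280 × 0.5 = 140 N·m counterclockwise.
Weight: 30 × 10 = 300 N down at 5.4 m → arm 0.9 m, τ = 300 × 0.9 = 270 N·m clockwise.
Net moment of known loads = 130 N·m clockwise.
An unknown mass m at 2.1 m has arm 2.4 m; its moment is m·g·2.4 counterclockwise.
Στ = 0 ⇒ m × 10 × 2.4 = 130 ⇒ m = 130 / (10 × 2.4) = 5.42 kg.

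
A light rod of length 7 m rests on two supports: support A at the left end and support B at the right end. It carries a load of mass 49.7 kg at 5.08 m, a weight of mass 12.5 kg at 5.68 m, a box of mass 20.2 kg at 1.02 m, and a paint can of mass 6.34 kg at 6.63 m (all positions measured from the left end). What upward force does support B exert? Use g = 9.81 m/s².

R_B ≈ 541 N

Taking torques about support A:
Load: 49.7 × 9.81 = 487.6 N down at 5.08 m → arm 5.08 m, τ = 487.6 × 5.08 = 2477 N·m clockwise.
Weight: 12.5 × 9.81 = 122.6 N down at 5.68 m → arm 5.68 m, τ = 122.6 × 5.68 = 696.4 N·m clockwise.
Box: 20.2 × 9.81 = 198.2 N down at 1.02 m → arm 1.02 m, τ = 198.2 × 1.02 = 202.2 N·m clockwise.
Paint can: 6.34 × 9.81 = 62.2 N down at 6.63 m → arm 6.63 m, τ = 62.2 × 6.63 = 412.4 N·m clockwise.
Net load moment about support A = 3788 N·m clockwise.
Reaction R at support B is upward at 7 m, arm 7 m → moment R × 7 counterclockwise.
Setting net torque to zero: R × 7 = 3788 → R = 541 N.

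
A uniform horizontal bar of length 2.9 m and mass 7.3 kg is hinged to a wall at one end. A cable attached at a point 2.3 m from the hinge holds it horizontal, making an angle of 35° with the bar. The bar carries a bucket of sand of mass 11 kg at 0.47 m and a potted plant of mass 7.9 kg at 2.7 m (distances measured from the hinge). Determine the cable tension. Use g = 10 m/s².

Take moments about the hinge.
Beam weight: 7.3 × 10 = 73 N down at 1.45 m → arm 1.45 m, τ = 73 × 1.45 = 105.8 N·m clockwise.
Bucket of sand: 11 × 10 = 110 N down at 0.47 m → arm 0.47 m, τ = 110 × 0.47 = 51.7 N·m clockwise.
Potted plant: 7.9 × 10 = 79 N down at 2.7 m → arm 2.7 m, τ = 79 × 2.7 = 213.3 N·m clockwise.
Total clockwise load moment = 370.8 N·m.
The cable tension T acts at 2.3 m; only its component perpendicular to the bar, T sinθ, produces torque. sin 35° = 0.5736.
Setting net torque to zero: T × 2.3 × 0.5736 = 370.8 → T = 370.8 / 1.319 = 281 N.

T ≈ 281 N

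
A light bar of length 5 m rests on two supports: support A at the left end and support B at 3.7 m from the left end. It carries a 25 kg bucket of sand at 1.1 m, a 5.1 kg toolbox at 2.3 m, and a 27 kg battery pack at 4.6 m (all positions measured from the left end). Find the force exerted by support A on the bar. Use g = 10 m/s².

Sum moments about support B (its reaction then has zero moment arm).
Bucket of sand: 25 × 10 = 250 N down at 1.1 m → arm 2.6 m, τ = 250 × 2.6 = 650 N·m counterclockwise.
Toolbox: 5.1 × 10 = 51 N down at 2.3 m → arm 1.4 m, τ = 51 × 1.4 = 71.4 N·m counterclockwise.
Battery pack: 27 × 10 = 270 N down at 4.6 m → arm 0.9 m, τ = 270 × 0.9 = 243 N·m clockwise.
Net load moment about support B = 478.4 N·m counterclockwise.
Reaction R at support A is upward at 0 m, arm 3.7 m → moment R × 3.7 clockwise.
Balancing moments: R × 3.7 = 478.4, giving R = 129 N.

R_A ≈ 129 N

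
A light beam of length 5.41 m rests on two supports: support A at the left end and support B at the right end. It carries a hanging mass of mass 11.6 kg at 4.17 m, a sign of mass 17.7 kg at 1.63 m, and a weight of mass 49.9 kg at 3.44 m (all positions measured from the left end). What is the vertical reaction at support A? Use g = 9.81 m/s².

Sum moments about support B (its reaction then has zero moment arm).
Hanging mass: 11.6 × 9.81 = 113.8 N down at 4.17 m → arm 1.24 m, τ = 113.8 × 1.24 = 141.1 N·m counterclockwise.
Sign: 17.7 × 9.81 = 173.6 N down at 1.63 m → arm 3.78 m, τ = 173.6 × 3.78 = 656.2 N·m counterclockwise.
Weight: 49.9 × 9.81 = 489.5 N down at 3.44 m → arm 1.97 m, τ = 489.5 × 1.97 = 964.3 N·m counterclockwise.
Net load moment about support B = 1762 N·m counterclockwise.
Reaction R at support A is upward at 0 m, arm 5.41 m → moment R × 5.41 clockwise.
Στ = 0 ⇒ R × 5.41 = 1762 ⇒ R = 326 N.

R_A ≈ 326 N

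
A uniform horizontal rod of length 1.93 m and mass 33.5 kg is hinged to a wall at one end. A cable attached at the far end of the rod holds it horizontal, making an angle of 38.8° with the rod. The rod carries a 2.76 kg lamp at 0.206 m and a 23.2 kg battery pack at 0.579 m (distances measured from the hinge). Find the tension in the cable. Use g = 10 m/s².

Choose the hinge as the axis so the unknown hinge reaction has zero arm there.
Beam weight: 33.5 × 10 = 335 N down at 0.965 m → arm 0.965 m, τ = 335 × 0.965 = 323.3 N·m clockwise.
Lamp: 2.76 × 10 = 27.6 N down at 0.206 m → arm 0.206 m, τ = 27.6 × 0.206 = 5.686 N·m clockwise.
Battery pack: 23.2 × 10 = 232 N down at 0.579 m → arm 0.579 m, τ = 232 × 0.579 = 134.3 N·m clockwise.
Total clockwise load moment = 463.3 N·m.
The cable tension T acts at 1.93 m; only its component perpendicular to the rod, T sinθ, produces torque. sin 38.8° = 0.6266.
For rotational equilibrium, T × 1.93 × 0.6266 = 463.3, so T = 463.3 / 1.209 = 383 N.

T ≈ 383 N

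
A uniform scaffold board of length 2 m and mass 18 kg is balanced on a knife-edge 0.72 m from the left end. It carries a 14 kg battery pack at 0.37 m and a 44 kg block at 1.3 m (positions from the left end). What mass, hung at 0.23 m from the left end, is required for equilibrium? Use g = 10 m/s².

About the knife-edge (at 0.72 m from the left end):
Beam weight: 18 × 10 = 180 N down at 1 m → arm 0.28 m, τ = 180 × 0.28 = 50.4 N·m clockwise.
Battery pack: 14 × 10 = 140 N down at 0.37 m → arm 0.35 m, τ = 140 × 0.35 = 49 N·m counterclockwise.
Block: 44 × 10 = 440 N down at 1.3 m → arm 0.58 m, τ = 440 × 0.58 = 255.2 N·m clockwise.
Net moment of known loads = 256.6 N·m clockwise.
An unknown mass m at 0.23 m has arm 0.49 m; its moment is m·g·0.49 counterclockwise.
For rotational equilibrium, m × 10 × 0.49 = 256.6, so m = 256.6 / (10 × 0.49) = 52.4 kg.

m ≈ 52.4 kg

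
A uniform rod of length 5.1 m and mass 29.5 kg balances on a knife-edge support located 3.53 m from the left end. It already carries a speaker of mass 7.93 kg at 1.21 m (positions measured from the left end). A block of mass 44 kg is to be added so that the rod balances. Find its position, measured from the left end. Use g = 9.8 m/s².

x ≈ 4.61 m from the left end

Take moments about the knife-edge support (at 3.53 m from the left end).
Beam weight: 29.5 × 9.8 = 289.1 N down at 2.55 m → arm 0.98 m, τ = 289.1 × 0.98 = 283.3 N·m counterclockwise.
Speaker: 7.93 × 9.8 = 77.71 N down at 1.21 m → arm 2.32 m, τ = 77.71 × 2.32 = 180.3 N·m counterclockwise.
Net moment of existing loads = 463.6 N·m counterclockwise.
The block weighs 44 × 9.8 = 431.2 N and must supply an equal clockwise moment, so its lever arm about the knife-edge support is 463.6 / 431.2 = 1.08 m.
That puts it at 3.53 + 1.08 = 4.61 m from the left end.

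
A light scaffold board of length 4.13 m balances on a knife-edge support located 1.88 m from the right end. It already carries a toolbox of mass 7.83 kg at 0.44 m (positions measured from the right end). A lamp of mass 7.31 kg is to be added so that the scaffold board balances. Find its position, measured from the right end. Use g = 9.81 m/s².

x ≈ 3.42 m from the right end

Taking torques about the knife-edge support (at 1.88 m from the right end):
Toolbox: 7.83 × 9.81 = 76.81 N down at 0.44 m → arm 1.44 m, τ = 76.81 × 1.44 = 110.6 N·m clockwise.
Net moment of existing loads = 110.6 N·m clockwise.
The lamp weighs 7.31 × 9.81 = 71.71 N and must supply an equal counterclockwise moment, so its lever arm about the knife-edge support is 110.6 / 71.71 = 1.54 m.
That puts it at 1.88 + 1.54 = 3.42 m from the right end.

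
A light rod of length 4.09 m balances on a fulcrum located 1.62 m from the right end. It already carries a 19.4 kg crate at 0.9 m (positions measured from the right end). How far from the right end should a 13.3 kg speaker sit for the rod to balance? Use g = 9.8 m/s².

x ≈ 2.67 m from the right end

Choose the fulcrum (at 1.62 m from the right end) as the axis so the support reaction has zero arm there.
Crate: 19.4 × 9.8 = 190.1 N down at 0.9 m → arm 0.72 m, τ = 190.1 × 0.72 = 136.9 N·m clockwise.
Net moment of existing loads = 136.9 N·m clockwise.
The speaker weighs 13.3 × 9.8 = 130.3 N and must supply an equal counterclockwise moment, so its lever arm about the fulcrum is 136.9 / 130.3 = 1.05 m.
That puts it at 1.62 + 1.05 = 2.67 m from the right end.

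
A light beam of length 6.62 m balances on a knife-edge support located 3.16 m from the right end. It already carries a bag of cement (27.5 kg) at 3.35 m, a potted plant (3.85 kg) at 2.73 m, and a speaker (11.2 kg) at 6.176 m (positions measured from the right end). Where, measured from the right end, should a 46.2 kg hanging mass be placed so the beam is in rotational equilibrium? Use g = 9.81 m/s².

x ≈ 2.35 m from the right end

Choose the knife-edge support (at 3.16 m from the right end) as the axis so the support reaction has zero arm there.
Bag of cement: 27.5 × 9.81 = 269.8 N down at 3.35 m → arm 0.19 m, τ = 269.8 × 0.19 = 51.26 N·m counterclockwise.
Potted plant: 3.85 × 9.81 = 37.77 N down at 2.73 m → arm 0.43 m, τ = 37.77 × 0.43 = 16.24 N·m clockwise.
Speaker: 11.2 × 9.81 = 109.9 N down at 6.176 m → arm 3.016 m, τ = 109.9 × 3.016 = 331.5 N·m counterclockwise.
Net moment of existing loads = 366.5 N·m counterclockwise.
The hanging mass weighs 46.2 × 9.81 = 453.2 N and must supply an equal clockwise moment, so its lever arm about the knife-edge support is 366.5 / 453.2 = 0.809 m.
That puts it at 3.16 − 0.809 = 2.35 m from the right end.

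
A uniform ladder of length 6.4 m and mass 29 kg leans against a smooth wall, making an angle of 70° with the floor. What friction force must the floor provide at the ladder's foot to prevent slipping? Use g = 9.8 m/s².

Take moments about the foot of the ladder.
Ladder weight 29×9.8 = 284.2 N acts at 3.2 m along the ladder; its horizontal arm is 3.2·cos70° = 1.094 m → τ = 310.9 N·m clockwise.
Wall normal N acts horizontally at the top; its moment arm is the height L sinθ = 6.4·sin70° = 6.014 m, counterclockwise.
For rotational equilibrium, N × 6.014 = 310.9, so N = 51.7 N.
ΣFx = 0: friction at the foot balances the wall's push, so f = N_wall = 51.7 N.

f ≈ 51.7 N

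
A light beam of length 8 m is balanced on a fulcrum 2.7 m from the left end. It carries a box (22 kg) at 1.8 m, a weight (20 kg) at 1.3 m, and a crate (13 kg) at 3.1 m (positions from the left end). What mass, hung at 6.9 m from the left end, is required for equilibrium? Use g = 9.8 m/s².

Take moments about the fulcrum (at 2.7 m from the left end).
Box: 22 × 9.8 = 215.6 N down at 1.8 m → arm 0.9 m, τ = 215.6 × 0.9 = 194 N·m counterclockwise.
Weight: 20 × 9.8 = 196 N down at 1.3 m → arm 1.4 m, τ = 196 × 1.4 = 274.4 N·m counterclockwise.
Crate: 13 × 9.8 = 127.4 N down at 3.1 m → arm 0.4 m, τ = 127.4 × 0.4 = 50.96 N·m clockwise.
Net moment of known loads = 417.4 N·m counterclockwise.
An unknown mass m at 6.9 m has arm 4.2 m; its moment is m·g·4.2 clockwise.
Balancing moments: m × 9.8 × 4.2 = 417.4, giving m = 417.4 / (9.8 × 4.2) = 10.1 kg.

m ≈ 10.1 kg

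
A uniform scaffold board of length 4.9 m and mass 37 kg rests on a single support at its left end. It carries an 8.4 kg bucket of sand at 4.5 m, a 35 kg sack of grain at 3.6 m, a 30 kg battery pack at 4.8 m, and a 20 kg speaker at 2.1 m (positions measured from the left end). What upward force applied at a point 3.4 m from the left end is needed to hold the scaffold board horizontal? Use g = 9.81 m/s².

F ≈ 1270 N

About the left end:
Beam weight: 37 × 9.81 = 363 N down at 2.45 m → arm 2.45 m, τ = 363 × 2.45 = 889.4 N·m clockwise.
Bucket of sand: 8.4 × 9.81 = 82.4 N down at 4.5 m → arm 4.5 m, τ = 82.4 × 4.5 = 370.8 N·m clockwise.
Sack of grain: 35 × 9.81 = 343.4 N down at 3.6 m → arm 3.6 m, τ = 343.4 × 3.6 = 1236 N·m clockwise.
Battery pack: 30 × 9.81 = 294.3 N down at 4.8 m → arm 4.8 m, τ = 294.3 × 4.8 = 1413 N·m clockwise.
Speaker: 20 × 9.81 = 196.2 N down at 2.1 m → arm 2.1 m, τ = 196.2 × 2.1 = 412 N·m clockwise.
Net moment of the loads = 4321 N·m clockwise.
The upward force F acts at a point 3.4 m from the left end, arm 3.4 m, giving F × 3.4 counterclockwise.
For rotational equilibrium, F × 3.4 = 4321, so F = 4321 / 3.4 = 1270 N.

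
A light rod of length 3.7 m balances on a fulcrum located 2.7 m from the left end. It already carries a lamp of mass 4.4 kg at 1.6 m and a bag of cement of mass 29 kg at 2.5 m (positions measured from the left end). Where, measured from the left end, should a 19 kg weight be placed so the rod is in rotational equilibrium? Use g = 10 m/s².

x ≈ 3.26 m from the left end

Sum moments about the fulcrum (at 2.7 m from the left end) (the support reaction has zero arm there).
Lamp: 4.4 × 10 = 44 N down at 1.6 m → arm 1.1 m, τ = 44 × 1.1 = 48.4 N·m counterclockwise.
Bag of cement: 29 × 10 = 290 N down at 2.5 m → arm 0.2 m, τ = 290 × 0.2 = 58 N·m counterclockwise.
Net moment of existing loads = 106.4 N·m counterclockwise.
The weight weighs 19 × 10 = 190 N and must supply an equal clockwise moment, so its lever arm about the fulcrum is 106.4 / 190 = 0.56 m.
That puts it at 2.7 + 0.56 = 3.26 m from the left end.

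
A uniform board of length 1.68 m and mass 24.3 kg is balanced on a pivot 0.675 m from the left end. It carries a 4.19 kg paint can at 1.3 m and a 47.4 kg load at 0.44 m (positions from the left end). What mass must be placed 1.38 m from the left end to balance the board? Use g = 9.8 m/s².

m ≈ 6.4 kg

Take moments about the pivot (at 0.675 m from the left end).
Beam weight: 24.3 × 9.8 = 238.1 N down at 0.84 m → arm 0.165 m, τ = 238.1 × 0.165 = 39.29 N·m clockwise.
Paint can: 4.19 × 9.8 = 41.06 N down at 1.3 m → arm 0.625 m, τ = 41.06 × 0.625 = 25.66 N·m clockwise.
Load: 47.4 × 9.8 = 464.5 N down at 0.44 m → arm 0.235 m, τ = 464.5 × 0.235 = 109.2 N·m counterclockwise.
Net moment of known loads = 44.25 N·m counterclockwise.
An unknown mass m at 1.38 m has arm 0.705 m; its moment is m·g·0.705 clockwise.
Balancing moments: m × 9.8 × 0.705 = 44.25, giving m = 44.25 / (9.8 × 0.705) = 6.4 kg.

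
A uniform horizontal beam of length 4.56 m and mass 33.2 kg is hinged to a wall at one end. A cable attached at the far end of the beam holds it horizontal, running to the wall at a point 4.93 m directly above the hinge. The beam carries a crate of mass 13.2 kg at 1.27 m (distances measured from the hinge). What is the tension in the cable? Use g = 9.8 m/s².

T ≈ 271 N

About the hinge:
Beam weight: 33.2 × 9.8 = 325.4 N down at 2.28 m → arm 2.28 m, τ = 325.4 × 2.28 = 741.9 N·m clockwise.
Crate: 13.2 × 9.8 = 129.4 N down at 1.27 m → arm 1.27 m, τ = 129.4 × 1.27 = 164.3 N·m clockwise.
Total clockwise load moment = 906.2 N·m.
The cable tension T acts at 4.56 m; only its component perpendicular to the beam, T sinθ, produces torque. sinθ = h/√(h²+d²) = 4.93/√(4.93²+4.56²) = 0.7341.
Setting net torque to zero: T × 4.56 × 0.7341 = 906.2 → T = 906.2 / 3.347 = 271 N.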